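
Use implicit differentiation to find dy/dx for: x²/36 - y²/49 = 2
Differentiate the relation implicitly: treat y = y(x) and apply the chain rule, so every y-derivative picks up a y' = dy/dx factor.

With everything moved to the left-hand side, differentiate term by term:
  d/dx[x^2/36] = x/18
  d/dx[-y^2/49] = -2y·y'/49
  d/dx[-2] = 0

Separating the contributions that come from x directly and those that come through y:
  without y':      x/18
  multiplying y':  -2y/49

so (x/18) + (-2y/49)·y' = 0, and therefore
  dy/dx = -(x/18)/(-2y/49) = 49x/(36y)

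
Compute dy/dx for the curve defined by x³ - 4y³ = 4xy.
Apply d/dx to both sides, remembering that y depends on x. Each occurrence of y therefore brings in a y' = dy/dx via the chain rule.

With F(x, y) equal to the left-hand side minus the right, differentiate F term by term:
  d/dx[x^3] = 3x^2
  d/dx[-4xy] = -4x·y' - 4y
  d/dx[-4y^3] = -12y^2·y'
Adding these up, d/dx[F] = 0 becomes
  (3x^2 - 4y) + (-4x - 12y^2)·y' = 0,
so isolating y',
  dy/dx = -(3x^2 - 4y)/(-4x - 12y^2) = (3x^2/4 - y)/(x + 3y^2)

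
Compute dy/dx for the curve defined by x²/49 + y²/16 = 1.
Take d/dx of both sides. Since y is implicitly a function of x, the chain rule attaches a y' = dy/dx factor whenever we differentiate through y.

Set F(x, y) = (left side) − (right side), so the curve is F = 0. Differentiating each term of F:
  d/dx[x^2/49] = 2x/49
  d/dx[y^2/16] = y·y'/8
  d/dx[-1] = 0

Collecting, the y'-free part is the partial derivative in x and the y' coefficient is the partial derivative in y:
  ∂F/∂x = 2x/49
  ∂F/∂y = y/8

so d/dx[F(x, y(x))] = ∂F/∂x + (∂F/∂y)·y' = 0. Rearranging,
  dy/dx = -(∂F/∂x)/(∂F/∂y) = -(2x/49)/(y/8) = -16x/(49y)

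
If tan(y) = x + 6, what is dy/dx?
Take d/dx of both sides. Since y is implicitly a function of x, the chain rule attaches a y' = dy/dx factor whenever we differentiate through y.

Set F(x, y) = (left side) − (right side), so the curve is F = 0. Differentiating each term of F:
  d/dx[-x] = -1
  d/dx[tan(y)] = y'(tan(y)^2 + 1)
  d/dx[-6] = 0

Collecting, the y'-free part is the partial derivative in x and the y' coefficient is the partial derivative in y:
  ∂F/∂x = -1
  ∂F/∂y = tan(y)^2 + 1

so d/dx[F(x, y(x))] = ∂F/∂x + (∂F/∂y)·y' = 0. Rearranging,
  dy/dx = -(∂F/∂x)/(∂F/∂y) = -(-1)/(tan(y)^2 + 1) = cos(y)^2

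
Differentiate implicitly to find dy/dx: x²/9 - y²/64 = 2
Apply d/dx to both sides, remembering that y depends on x. Each occurrence of y therefore brings in a y' = dy/dx via the chain rule.

With F(x, y) equal to the left-hand side minus the right, differentiate F term by term:
  d/dx[x^2/9] = 2x/9
  d/dx[-y^2/64] = -y·y'/32
  d/dx[-2] = 0
Adding these up, d/dx[F] = 0 becomes
  (2x/9) + (-y/32)·y' = 0,
so isolating y',
  dy/dx = -(2x/9)/(-y/32) = 64x/(9y)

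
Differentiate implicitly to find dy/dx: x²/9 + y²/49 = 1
Differentiate the relation implicitly: treat y = y(x) and apply the chain rule, so every y-derivative picks up a y' = dy/dx factor.

With everything moved to the left-hand side, differentiate term by term:
  d/dx[x^2/9] = 2x/9
  d/dx[y^2/49] = 2y·y'/49
  d/dx[-1] = 0

Separating the contributions that come from x directly and those that come through y:
  without y':      2x/9
  multiplying y':  2y/49

so (2x/9) + (2y/49)·y' = 0, and therefore
  dy/dx = -(2x/9)/(2y/49) = -49x/(9y)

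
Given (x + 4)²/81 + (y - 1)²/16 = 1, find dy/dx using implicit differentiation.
Differentiate the relation implicitly: treat y = y(x) and apply the chain rule, so every y-derivative picks up a y' = dy/dx factor.

With everything moved to the left-hand side, differentiate term by term:
  d/dx[(x + 4)^2/81] = 2x/81 + 8/81
  d/dx[(y - 1)^2/16] = y'(y - 1)/8
  d/dx[-1] = 0

Separating the contributions that come from x directly and those that come through y:
  without y':      2x/81 + 8/81
  multiplying y':  y/8 - 1/8

so (2x/81 + 8/81) + (y/8 - 1/8)·y' = 0, and therefore
  dy/dx = -(2x/81 + 8/81)/(y/8 - 1/8)
        = -(2(x + 4)/81)/((y - 1)/8) = 16(-x - 4)/(81(y - 1))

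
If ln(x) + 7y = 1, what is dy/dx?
Differentiate both sides with respect to x, treating y as y(x). By the chain rule, any term containing y contributes a factor of y' = dy/dx when we differentiate it.

Move every term to one side and write the relation as F(x, y) = 0. Term by term,
  d/dx[7y] = 7·y'
  d/dx[ln(x)] = 1/x
  d/dx[-1] = 0

The pieces without y' make up ∂F/∂x and the coefficient of y' is ∂F/∂y:
  ∂F/∂x = 1/x,
  ∂F/∂y = 7.

Since d/dx[F] = ∂F/∂x + (∂F/∂y)·y' = 0, solve for y':
  (∂F/∂y)·y' = -∂F/∂x
  dy/dx = -(∂F/∂x)/(∂F/∂y) = -(1/x)/(7) = -1/(7x)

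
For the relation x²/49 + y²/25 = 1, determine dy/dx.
Take d/dx of both sides. Since y is implicitly a function of x, the chain rule attaches a y' = dy/dx factor whenever we differentiate through y.

Set F(x, y) = (left side) − (right side), so the curve is F = 0. Differentiating each term of F:
  d/dx[x^2/49] = 2x/49
  d/dx[y^2/25] = 2y·y'/25
  d/dx[-1] = 0

Collecting, the y'-free part is the partial derivative in x and the y' coefficient is the partial derivative in y:
  ∂F/∂x = 2x/49
  ∂F/∂y = 2y/25

so d/dx[F(x, y(x))] = ∂F/∂x + (∂F/∂y)·y' = 0. Rearranging,
  dy/dx = -(∂F/∂x)/(∂F/∂y) = -(2x/49)/(2y/25) = -25x/(49y)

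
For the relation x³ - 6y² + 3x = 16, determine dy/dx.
Differentiate the relation implicitly: treat y = y(x) and apply the chain rule, so every y-derivative picks up a y' = dy/dx factor.

With everything moved to the left-hand side, differentiate term by term:
  d/dx[x^3] = 3x^2
  d/dx[3x] = 3
  d/dx[-6y^2] = -12y·y'
  d/dx[-16] = 0

Separating the contributions that come from x directly and those that come through y:
  without y':      3x^2 + 3
  multiplying y':  -12y

so (3x^2 + 3) + (-12y)·y' = 0, and therefore
  dy/dx = -(3x^2 + 3)/(-12y) = (x^2 + 1)/(4y)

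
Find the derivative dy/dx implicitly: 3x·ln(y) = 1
Differentiate both sides with respect to x, treating y as y(x). By the chain rule, any term containing y contributes a factor of y' = dy/dx when we differentiate it.

Move every term to one side and write the relation as F(x, y) = 0. Term by term,
  d/dx[3x·ln(y)] = 3x·y'/y + 3ln(y)
  d/dx[-1] = 0

The pieces without y' make up ∂F/∂x and the coefficient of y' is ∂F/∂y:
  ∂F/∂x = 3ln(y),
  ∂F/∂y = 3x/y.

Since d/dx[F] = ∂F/∂x + (∂F/∂y)·y' = 0, solve for y':
  (∂F/∂y)·y' = -∂F/∂x
  dy/dx = -(∂F/∂x)/(∂F/∂y) = -(3ln(y))/(3x/y) = -y·ln(y)/x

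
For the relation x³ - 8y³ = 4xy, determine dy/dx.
Differentiate both sides with respect to x, treating y as y(x). By the chain rule, any term containing y contributes a factor of y' = dy/dx when we differentiate it.

Move every term to one side and write the relation as F(x, y) = 0. Term by term,
  d/dx[x^3] = 3x^2
  d/dx[-4xy] = -4x·y' - 4y
  d/dx[-8y^3] = -24y^2·y'

The pieces without y' make up ∂F/∂x and the coefficient of y' is ∂F/∂y:
  ∂F/∂x = 3x^2 - 4y,
  ∂F/∂y = -4x - 24y^2.

Since d/dx[F] = ∂F/∂x + (∂F/∂y)·y' = 0, solve for y':
  (∂F/∂y)·y' = -∂F/∂x
  dy/dx = -(∂F/∂x)/(∂F/∂y) = -(3x^2 - 4y)/(-4x - 24y^2) = (3x^2/4 - y)/(x + 6y^2)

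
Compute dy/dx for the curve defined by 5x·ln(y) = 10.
Apply d/dx to both sides, remembering that y depends on x. Each occurrence of y therefore brings in a y' = dy/dx via the chain rule.

With F(x, y) equal to the left-hand side minus the right, differentiate F term by term:
  d/dx[5x·ln(y)] = 5x·y'/y + 5ln(y)
  d/dx[-10] = 0
Adding these up, d/dx[F] = 0 becomes
  (5ln(y)) + (5x/y)·y' = 0,
so isolating y',
  dy/dx = -(5ln(y))/(5x/y) = -y·ln(y)/x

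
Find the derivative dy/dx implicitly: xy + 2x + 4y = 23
Take d/dx of both sides. Since y is implicitly a function of x, the chain rule attaches a y' = dy/dx factor whenever we differentiate through y.

Set F(x, y) = (left side) − (right side), so the curve is F = 0. Differentiating each term of F:
  d/dx[xy] = x·y' + y
  d/dx[2x] = 2
  d/dx[4y] = 4·y'
  d/dx[-23] = 0

Collecting, the y'-free part is the partial derivative in x and the y' coefficient is the partial derivative in y:
  ∂F/∂x = y + 2
  ∂F/∂y = x + 4

so d/dx[F(x, y(x))] = ∂F/∂x + (∂F/∂y)·y' = 0. Rearranging,
  dy/dx = -(∂F/∂x)/(∂F/∂y) = -(y + 2)/(x + 4) = (-y - 2)/(x + 4)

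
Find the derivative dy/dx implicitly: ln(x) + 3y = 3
Differentiate both sides with respect to x, treating y as y(x). By the chain rule, any term containing y contributes a factor of y' = dy/dx when we differentiate it.

Move every term to one side and write the relation as F(x, y) = 0. Term by term,
  d/dx[3y] = 3·y'
  d/dx[ln(x)] = 1/x
  d/dx[-3] = 0

The pieces without y' make up ∂F/∂x and the coefficient of y' is ∂F/∂y:
  ∂F/∂x = 1/x,
  ∂F/∂y = 3.

Since d/dx[F] = ∂F/∂x + (∂F/∂y)·y' = 0, solve for y':
  (∂F/∂y)·y' = -∂F/∂x
  dy/dx = -(∂F/∂x)/(∂F/∂y) = -(1/x)/(3) = -1/(3x)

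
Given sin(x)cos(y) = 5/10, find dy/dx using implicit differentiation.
Differentiate both sides with respect to x, treating y as y(x). By the chain rule, any term containing y contributes a factor of y' = dy/dx when we differentiate it.

Move every term to one side and write the relation as F(x, y) = 0. Term by term,
  d/dx[sin(x)·cos(y)] = -y'·sin(x)·sin(y) + cos(x)·cos(y)
  d/dx[-1/2] = 0

The pieces without y' make up ∂F/∂x and the coefficient of y' is ∂F/∂y:
  ∂F/∂x = cos(x)·cos(y),
  ∂F/∂y = -sin(x)·sin(y).

Since d/dx[F] = ∂F/∂x + (∂F/∂y)·y' = 0, solve for y':
  (∂F/∂y)·y' = -∂F/∂x
  dy/dx = -(∂F/∂x)/(∂F/∂y) = -(cos(x)·cos(y))/(-sin(x)·sin(y)) = 1/(tan(x)·tan(y))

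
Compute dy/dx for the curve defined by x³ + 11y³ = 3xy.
Take d/dx of both sides. Since y is implicitly a function of x, the chain rule attaches a y' = dy/dx factor whenever we differentiate through y.

Set F(x, y) = (left side) − (right side), so the curve is F = 0. Differentiating each term of F:
  d/dx[x^3] = 3x^2
  d/dx[-3xy] = -3x·y' - 3y
  d/dx[11y^3] = 33y^2·y'

Collecting, the y'-free part is the partial derivative in x and the y' coefficient is the partial derivative in y:
  ∂F/∂x = 3x^2 - 3y
  ∂F/∂y = -3x + 33y^2

so d/dx[F(x, y(x))] = ∂F/∂x + (∂F/∂y)·y' = 0. Rearranging,
  dy/dx = -(∂F/∂x)/(∂F/∂y) = -(3x^2 - 3y)/(-3x + 33y^2) = (x^2 - y)/(x - 11y^2)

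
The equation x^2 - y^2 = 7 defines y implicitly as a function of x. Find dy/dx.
Apply d/dx to both sides, remembering that y depends on x. Each occurrence of y therefore brings in a y' = dy/dx via the chain rule.

With F(x, y) equal to the left-hand side minus the right, differentiate F term by term:
  d/dx[x^2] = 2x
  d/dx[-y^2] = -2y·y'
  d/dx[-7] = 0
Adding these up, d/dx[F] = 0 becomes
  (2x) + (-2y)·y' = 0,
so isolating y',
  dy/dx = -(2x)/(-2y) = x/y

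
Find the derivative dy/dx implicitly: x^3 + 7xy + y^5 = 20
Differentiate both sides with respect to x, treating y as y(x). By the chain rule, any term containing y contributes a factor of y' = dy/dx when we differentiate it.

Move every term to one side and write the relation as F(x, y) = 0. Term by term,
  d/dx[x^3] = 3x^2
  d/dx[7xy] = 7x·y' + 7y
  d/dx[y^5] = 5y^4·y'
  d/dx[-20] = 0

The pieces without y' make up ∂F/∂x and the coefficient of y' is ∂F/∂y:
  ∂F/∂x = 3x^2 + 7y,
  ∂F/∂y = 7x + 5y^4.

Since d/dx[F] = ∂F/∂x + (∂F/∂y)·y' = 0, solve for y':
  (∂F/∂y)·y' = -∂F/∂x
  dy/dx = -(∂F/∂x)/(∂F/∂y) = -(3x^2 + 7y)/(7x + 5y^4) = (-3x^2 - 7y)/(7x + 5y^4)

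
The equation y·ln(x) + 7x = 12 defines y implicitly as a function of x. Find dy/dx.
Differentiate both sides with respect to x, treating y as y(x). By the chain rule, any term containing y contributes a factor of y' = dy/dx when we differentiate it.

Move every term to one side and write the relation as F(x, y) = 0. Term by term,
  d/dx[7x] = 7
  d/dx[y·ln(x)] = y'·ln(x) + y/x
  d/dx[-12] = 0

The pieces without y' make up ∂F/∂x and the coefficient of y' is ∂F/∂y:
  ∂F/∂x = 7 + y/x,
  ∂F/∂y = ln(x).

Since d/dx[F] = ∂F/∂x + (∂F/∂y)·y' = 0, solve for y':
  (∂F/∂y)·y' = -∂F/∂x
  dy/dx = -(∂F/∂x)/(∂F/∂y) = -(7 + y/x)/(ln(x))
        = -((7x + y)/x)/(ln(x)) = (-7x - y)/(x·ln(x))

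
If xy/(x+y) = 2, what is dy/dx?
Differentiate the relation implicitly: treat y = y(x) and apply the chain rule, so every y-derivative picks up a y' = dy/dx factor.

With everything moved to the left-hand side, differentiate term by term:
  d/dx[xy/(x + y)] = xy(-y' - 1)/(x + y)^2 + x·y'/(x + y) + y/(x + y)
  d/dx[-2] = 0

Separating the contributions that come from x directly and those that come through y:
  without y':      -xy/(x + y)^2 + y/(x + y)
  multiplying y':  -xy/(x + y)^2 + x/(x + y)

so (-xy/(x + y)^2 + y/(x + y)) + (-xy/(x + y)^2 + x/(x + y))·y' = 0, and therefore
  dy/dx = -(-xy/(x + y)^2 + y/(x + y))/(-xy/(x + y)^2 + x/(x + y))
        = -(y^2/(x + y)^2)/(x^2/(x + y)^2) = -y^2/x^2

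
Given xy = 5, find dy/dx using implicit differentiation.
Differentiate the relation implicitly: treat y = y(x) and apply the chain rule, so every y-derivative picks up a y' = dy/dx factor.

With everything moved to the left-hand side, differentiate term by term:
  d/dx[xy] = x·y' + y
  d/dx[-5] = 0

Separating the contributions that come from x directly and those that come through y:
  without y':      y
  multiplying y':  x

so (y) + (x)·y' = 0, and therefore
  dy/dx = -(y)/(x) = -y/x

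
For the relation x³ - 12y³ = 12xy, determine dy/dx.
Differentiate the relation implicitly: treat y = y(x) and apply the chain rule, so every y-derivative picks up a y' = dy/dx factor.

With everything moved to the left-hand side, differentiate term by term:
  d/dx[x^3] = 3x^2
  d/dx[-12xy] = -12x·y' - 12y
  d/dx[-12y^3] = -36y^2·y'

Separating the contributions that come from x directly and those that come through y:
  without y':      3x^2 - 12y
  multiplying y':  -12x - 36y^2

so (3x^2 - 12y) + (-12x - 36y^2)·y' = 0, and therefore
  dy/dx = -(3x^2 - 12y)/(-12x - 36y^2) = (x^2/4 - y)/(x + 3y^2)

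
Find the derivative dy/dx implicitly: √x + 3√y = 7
Differentiate the relation implicitly: treat y = y(x) and apply the chain rule, so every y-derivative picks up a y' = dy/dx factor.

With everything moved to the left-hand side, differentiate term by term:
  d/dx[√(x)] = 1/(2√(x))
  d/dx[3√(y)] = 3·y'/(2√(y))
  d/dx[-7] = 0

Separating the contributions that come from x directly and those that come through y:
  without y':      1/(2√(x))
  multiplying y':  3/(2√(y))

so (1/(2√(x))) + (3/(2√(y)))·y' = 0, and therefore
  dy/dx = -(1/(2√(x)))/(3/(2√(y))) = -√(y)/(3√(x))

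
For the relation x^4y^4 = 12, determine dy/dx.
Differentiate the relation implicitly: treat y = y(x) and apply the chain rule, so every y-derivative picks up a y' = dy/dx factor.

With everything moved to the left-hand side, differentiate term by term:
  d/dx[x^4y^4] = 4x^4y^3·y' + 4x^3y^4
  d/dx[-12] = 0

Separating the contributions that come from x directly and those that come through y:
  without y':      4x^3y^4
  multiplying y':  4x^4y^3

so (4x^3y^4) + (4x^4y^3)·y' = 0, and therefore
  dy/dx = -(4x^3y^4)/(4x^4y^3) = -y/x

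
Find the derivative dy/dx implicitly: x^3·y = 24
Take d/dx of both sides. Since y is implicitly a function of x, the chain rule attaches a y' = dy/dx factor whenever we differentiate through y.

Set F(x, y) = (left side) − (right side), so the curve is F = 0. Differentiating each term of F:
  d/dx[x^3y] = x^3·y' + 3x^2y
  d/dx[-24] = 0

Collecting, the y'-free part is the partial derivative in x and the y' coefficient is the partial derivative in y:
  ∂F/∂x = 3x^2y
  ∂F/∂y = x^3

so d/dx[F(x, y(x))] = ∂F/∂x + (∂F/∂y)·y' = 0. Rearranging,
  dy/dx = -(∂F/∂x)/(∂F/∂y) = -(3x^2y)/(x^3) = -3y/x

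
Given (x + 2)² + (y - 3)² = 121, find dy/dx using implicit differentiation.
Differentiate the relation implicitly: treat y = y(x) and apply the chain rule, so every y-derivative picks up a y' = dy/dx factor.

With everything moved to the left-hand side, differentiate term by term:
  d/dx[(x + 2)^2] = 2x + 4
  d/dx[(y - 3)^2] = 2·y'(y - 3)
  d/dx[-121] = 0

Separating the contributions that come from x directly and those that come through y:
  without y':      2x + 4
  multiplying y':  2y - 6

so (2x + 4) + (2y - 6)·y' = 0, and therefore
  dy/dx = -(2x + 4)/(2y - 6) = (-x - 2)/(y - 3)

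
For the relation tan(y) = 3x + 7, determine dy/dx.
Apply d/dx to both sides, remembering that y depends on x. Each occurrence of y therefore brings in a y' = dy/dx via the chain rule.

With F(x, y) equal to the left-hand side minus the right, differentiate F term by term:
  d/dx[-3x] = -3
  d/dx[tan(y)] = y'(tan(y)^2 + 1)
  d/dx[-7] = 0
Adding these up, d/dx[F] = 0 becomes
  (-3) + (tan(y)^2 + 1)·y' = 0,
so isolating y',
  dy/dx = -(-3)/(tan(y)^2 + 1) = 3cos(y)^2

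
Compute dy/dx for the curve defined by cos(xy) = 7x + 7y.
Differentiate the relation implicitly: treat y = y(x) and apply the chain rule, so every y-derivative picks up a y' = dy/dx factor.

With everything moved to the left-hand side, differentiate term by term:
  d/dx[-7x] = -7
  d/dx[-7y] = -7·y'
  d/dx[cos(xy)] = -(x·y' + y)·sin(xy)

Separating the contributions that come from x directly and those that come through y:
  without y':      -y·sin(xy) - 7
  multiplying y':  -x·sin(xy) - 7

so (-y·sin(xy) - 7) + (-x·sin(xy) - 7)·y' = 0, and therefore
  dy/dx = -(-y·sin(xy) - 7)/(-x·sin(xy) - 7) = -(y·sin(xy) + 7)/(x·sin(xy) + 7)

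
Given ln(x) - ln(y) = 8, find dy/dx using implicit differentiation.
Differentiate both sides with respect to x, treating y as y(x). By the chain rule, any term containing y contributes a factor of y' = dy/dx when we differentiate it.

Move every term to one side and write the relation as F(x, y) = 0. Term by term,
  d/dx[ln(x)] = 1/x
  d/dx[-ln(y)] = -y'/y
  d/dx[-8] = 0

The pieces without y' make up ∂F/∂x and the coefficient of y' is ∂F/∂y:
  ∂F/∂x = 1/x,
  ∂F/∂y = -1/y.

Since d/dx[F] = ∂F/∂x + (∂F/∂y)·y' = 0, solve for y':
  (∂F/∂y)·y' = -∂F/∂x
  dy/dx = -(∂F/∂x)/(∂F/∂y) = -(1/x)/(-1/y) = y/x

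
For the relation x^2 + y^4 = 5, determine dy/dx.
Take d/dx of both sides. Since y is implicitly a function of x, the chain rule attaches a y' = dy/dx factor whenever we differentiate through y.

Set F(x, y) = (left side) − (right side), so the curve is F = 0. Differentiating each term of F:
  d/dx[x^2] = 2x
  d/dx[y^4] = 4y^3·y'
  d/dx[-5] = 0

Collecting, the y'-free part is the partial derivative in x and the y' coefficient is the partial derivative in y:
  ∂F/∂x = 2x
  ∂F/∂y = 4y^3

so d/dx[F(x, y(x))] = ∂F/∂x + (∂F/∂y)·y' = 0. Rearranging,
  dy/dx = -(∂F/∂x)/(∂F/∂y) = -(2x)/(4y^3) = -x/(2y^3)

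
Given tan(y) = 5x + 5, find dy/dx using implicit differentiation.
Apply d/dx to both sides, remembering that y depends on x. Each occurrence of y therefore brings in a y' = dy/dx via the chain rule.

With F(x, y) equal to the left-hand side minus the right, differentiate F term by term:
  d/dx[-5x] = -5
  d/dx[tan(y)] = y'(tan(y)^2 + 1)
  d/dx[-5] = 0
Adding these up, d/dx[F] = 0 becomes
  (-5) + (tan(y)^2 + 1)·y' = 0,
so isolating y',
  dy/dx = -(-5)/(tan(y)^2 + 1) = 5cos(y)^2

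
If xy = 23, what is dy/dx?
Take d/dx of both sides. Since y is implicitly a function of x, the chain rule attaches a y' = dy/dx factor whenever we differentiate through y.

Set F(x, y) = (left side) − (right side), so the curve is F = 0. Differentiating each term of F:
  d/dx[xy] = x·y' + y
  d/dx[-23] = 0

Collecting, the y'-free part is the partial derivative in x and the y' coefficient is the partial derivative in y:
  ∂F/∂x = y
  ∂F/∂y = x

so d/dx[F(x, y(x))] = ∂F/∂x + (∂F/∂y)·y' = 0. Rearranging,
  dy/dx = -(∂F/∂x)/(∂F/∂y) = -(y)/(x) = -y/x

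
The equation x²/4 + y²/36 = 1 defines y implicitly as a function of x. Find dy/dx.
Differentiate both sides with respect to x, treating y as y(x). By the chain rule, any term containing y contributes a factor of y' = dy/dx when we differentiate it.

Move every term to one side and write the relation as F(x, y) = 0. Term by term,
  d/dx[x^2/4] = x/2
  d/dx[y^2/36] = y·y'/18
  d/dx[-1] = 0

The pieces without y' make up ∂F/∂x and the coefficient of y' is ∂F/∂y:
  ∂F/∂x = x/2,
  ∂F/∂y = y/18.

Since d/dx[F] = ∂F/∂x + (∂F/∂y)·y' = 0, solve for y':
  (∂F/∂y)·y' = -∂F/∂x
  dy/dx = -(∂F/∂x)/(∂F/∂y) = -(x/2)/(y/18) = -9x/y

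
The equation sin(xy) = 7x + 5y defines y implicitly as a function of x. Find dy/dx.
Apply d/dx to both sides, remembering that y depends on x. Each occurrence of y therefore brings in a y' = dy/dx via the chain rule.

With F(x, y) equal to the left-hand side minus the right, differentiate F term by term:
  d/dx[-7x] = -7
  d/dx[-5y] = -5·y'
  d/dx[sin(xy)] = (x·y' + y)·cos(xy)
Adding these up, d/dx[F] = 0 becomes
  (y·cos(xy) - 7) + (x·cos(xy) - 5)·y' = 0,
so isolating y',
  dy/dx = -(y·cos(xy) - 7)/(x·cos(xy) - 5) = (-y·cos(xy) + 7)/(x·cos(xy) - 5)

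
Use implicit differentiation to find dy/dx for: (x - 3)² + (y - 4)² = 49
Differentiate the relation implicitly: treat y = y(x) and apply the chain rule, so every y-derivative picks up a y' = dy/dx factor.

With everything moved to the left-hand side, differentiate term by term:
  d/dx[(x - 3)^2] = 2x - 6
  d/dx[(y - 4)^2] = 2·y'(y - 4)
  d/dx[-49] = 0

Separating the contributions that come from x directly and those that come through y:
  without y':      2x - 6
  multiplying y':  2y - 8

so (2x - 6) + (2y - 8)·y' = 0, and therefore
  dy/dx = -(2x - 6)/(2y - 8) = (3 - x)/(y - 4)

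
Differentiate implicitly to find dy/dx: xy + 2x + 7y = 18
Differentiate both sides with respect to x, treating y as y(x). By the chain rule, any term containing y contributes a factor of y' = dy/dx when we differentiate it.

Move every term to one side and write the relation as F(x, y) = 0. Term by term,
  d/dx[xy] = x·y' + y
  d/dx[2x] = 2
  d/dx[7y] = 7·y'
  d/dx[-18] = 0

The pieces without y' make up ∂F/∂x and the coefficient of y' is ∂F/∂y:
  ∂F/∂x = y + 2,
  ∂F/∂y = x + 7.

Since d/dx[F] = ∂F/∂x + (∂F/∂y)·y' = 0, solve for y':
  (∂F/∂y)·y' = -∂F/∂x
  dy/dx = -(∂F/∂x)/(∂F/∂y) = -(y + 2)/(x + 7) = (-y - 2)/(x + 7)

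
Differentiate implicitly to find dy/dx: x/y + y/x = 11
Take d/dx of both sides. Since y is implicitly a function of x, the chain rule attaches a y' = dy/dx factor whenever we differentiate through y.

Set F(x, y) = (left side) − (right side), so the curve is F = 0. Differentiating each term of F:
  d/dx[x/y] = -x·y'/y^2 + 1/y
  d/dx[y/x] = y'/x - y/x^2
  d/dx[-11] = 0

Collecting, the y'-free part is the partial derivative in x and the y' coefficient is the partial derivative in y:
  ∂F/∂x = 1/y - y/x^2
  ∂F/∂y = -x/y^2 + 1/x

so d/dx[F(x, y(x))] = ∂F/∂x + (∂F/∂y)·y' = 0. Rearranging,
  dy/dx = -(∂F/∂x)/(∂F/∂y) = -(1/y - y/x^2)/(-x/y^2 + 1/x)
        = -((x - y)(x + y)/(x^2y))/(-(x - y)(x + y)/(xy^2)) = y/x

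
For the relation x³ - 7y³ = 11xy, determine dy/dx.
Take d/dx of both sides. Since y is implicitly a function of x, the chain rule attaches a y' = dy/dx factor whenever we differentiate through y.

Set F(x, y) = (left side) − (right side), so the curve is F = 0. Differentiating each term of F:
  d/dx[x^3] = 3x^2
  d/dx[-11xy] = -11x·y' - 11y
  d/dx[-7y^3] = -21y^2·y'

Collecting, the y'-free part is the partial derivative in x and the y' coefficient is the partial derivative in y:
  ∂F/∂x = 3x^2 - 11y
  ∂F/∂y = -11x - 21y^2

so d/dx[F(x, y(x))] = ∂F/∂x + (∂F/∂y)·y' = 0. Rearranging,
  dy/dx = -(∂F/∂x)/(∂F/∂y) = -(3x^2 - 11y)/(-11x - 21y^2) = (3x^2 - 11y)/(11x + 21y^2)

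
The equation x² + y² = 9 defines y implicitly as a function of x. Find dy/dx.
Differentiate both sides with respect to x, treating y as y(x). By the chain rule, any term containing y contributes a factor of y' = dy/dx when we differentiate it.

Move every term to one side and write the relation as F(x, y) = 0. Term by term,
  d/dx[x^2] = 2x
  d/dx[y^2] = 2y·y'
  d/dx[-9] = 0

The pieces without y' make up ∂F/∂x and the coefficient of y' is ∂F/∂y:
  ∂F/∂x = 2x,
  ∂F/∂y = 2y.

Since d/dx[F] = ∂F/∂x + (∂F/∂y)·y' = 0, solve for y':
  (∂F/∂y)·y' = -∂F/∂x
  dy/dx = -(∂F/∂x)/(∂F/∂y) = -(2x)/(2y) = -x/y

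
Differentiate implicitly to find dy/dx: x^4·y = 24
Differentiate the relation implicitly: treat y = y(x) and apply the chain rule, so every y-derivative picks up a y' = dy/dx factor.

With everything moved to the left-hand side, differentiate term by term:
  d/dx[x^4y] = x^4·y' + 4x^3y
  d/dx[-24] = 0

Separating the contributions that come from x directly and those that come through y:
  without y':      4x^3y
  multiplying y':  x^4

so (4x^3y) + (x^4)·y' = 0, and therefore
  dy/dx = -(4x^3y)/(x^4) = -4y/x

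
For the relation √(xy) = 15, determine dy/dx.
Differentiate the relation implicitly: treat y = y(x) and apply the chain rule, so every y-derivative picks up a y' = dy/dx factor.

With everything moved to the left-hand side, differentiate term by term:
  d/dx[√(xy)] = √(xy)(x·y'/2 + y/2)/(xy)
  d/dx[-15] = 0

Separating the contributions that come from x directly and those that come through y:
  without y':      √(xy)/(2x)
  multiplying y':  √(xy)/(2y)

so (√(xy)/(2x)) + (√(xy)/(2y))·y' = 0, and therefore
  dy/dx = -(√(xy)/(2x))/(√(xy)/(2y)) = -y/x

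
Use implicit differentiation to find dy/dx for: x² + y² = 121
Apply d/dx to both sides, remembering that y depends on x. Each occurrence of y therefore brings in a y' = dy/dx via the chain rule.

With F(x, y) equal to the left-hand side minus the right, differentiate F term by term:
  d/dx[x^2] = 2x
  d/dx[y^2] = 2y·y'
  d/dx[-121] = 0
Adding these up, d/dx[F] = 0 becomes
  (2x) + (2y)·y' = 0,
so isolating y',
  dy/dx = -(2x)/(2y) = -x/y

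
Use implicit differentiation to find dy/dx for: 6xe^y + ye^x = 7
Differentiate both sides with respect to x, treating y as y(x). By the chain rule, any term containing y contributes a factor of y' = dy/dx when we differentiate it.

Move every term to one side and write the relation as F(x, y) = 0. Term by term,
  d/dx[6x·e^(y)] = 6x·y'·e^(y) + 6e^(y)
  d/dx[y·e^(x)] = y·e^(x) + y'·e^(x)
  d/dx[-7] = 0

The pieces without y' make up ∂F/∂x and the coefficient of y' is ∂F/∂y:
  ∂F/∂x = y·e^(x) + 6e^(y),
  ∂F/∂y = 6x·e^(y) + e^(x).

Since d/dx[F] = ∂F/∂x + (∂F/∂y)·y' = 0, solve for y':
  (∂F/∂y)·y' = -∂F/∂x
  dy/dx = -(∂F/∂x)/(∂F/∂y) = -(y·e^(x) + 6e^(y))/(6x·e^(y) + e^(x)) = (-y·e^(x) - 6e^(y))/(6x·e^(y) + e^(x))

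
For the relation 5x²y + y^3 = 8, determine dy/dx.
Differentiate both sides with respect to x, treating y as y(x). By the chain rule, any term containing y contributes a factor of y' = dy/dx when we differentiate it.

Move every term to one side and write the relation as F(x, y) = 0. Term by term,
  d/dx[5x^2y] = 5x^2·y' + 10xy
  d/dx[y^3] = 3y^2·y'
  d/dx[-8] = 0

The pieces without y' make up ∂F/∂x and the coefficient of y' is ∂F/∂y:
  ∂F/∂x = 10xy,
  ∂F/∂y = 5x^2 + 3y^2.

Since d/dx[F] = ∂F/∂x + (∂F/∂y)·y' = 0, solve for y':
  (∂F/∂y)·y' = -∂F/∂x
  dy/dx = -(∂F/∂x)/(∂F/∂y) = -(10xy)/(5x^2 + 3y^2) = -10xy/(5x^2 + 3y^2)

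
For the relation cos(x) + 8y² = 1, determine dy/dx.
Take d/dx of both sides. Since y is implicitly a function of x, the chain rule attaches a y' = dy/dx factor whenever we differentiate through y.

Set F(x, y) = (left side) − (right side), so the curve is F = 0. Differentiating each term of F:
  d/dx[8y^2] = 16y·y'
  d/dx[cos(x)] = -sin(x)
  d/dx[-1] = 0

Collecting, the y'-free part is the partial derivative in x and the y' coefficient is the partial derivative in y:
  ∂F/∂x = -sin(x)
  ∂F/∂y = 16y

so d/dx[F(x, y(x))] = ∂F/∂x + (∂F/∂y)·y' = 0. Rearranging,
  dy/dx = -(∂F/∂x)/(∂F/∂y) = -(-sin(x))/(16y) = sin(x)/(16y)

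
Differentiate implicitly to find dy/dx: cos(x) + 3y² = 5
Apply d/dx to both sides, remembering that y depends on x. Each occurrence of y therefore brings in a y' = dy/dx via the chain rule.

With F(x, y) equal to the left-hand side minus the right, differentiate F term by term:
  d/dx[3y^2] = 6y·y'
  d/dx[cos(x)] = -sin(x)
  d/dx[-5] = 0
Adding these up, d/dx[F] = 0 becomes
  (-sin(x)) + (6y)·y' = 0,
so isolating y',
  dy/dx = -(-sin(x))/(6y) = sin(x)/(6y)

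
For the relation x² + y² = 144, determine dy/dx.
Differentiate both sides with respect to x, treating y as y(x). By the chain rule, any term containing y contributes a factor of y' = dy/dx when we differentiate it.

Move every term to one side and write the relation as F(x, y) = 0. Term by term,
  d/dx[x^2] = 2x
  d/dx[y^2] = 2y·y'
  d/dx[-144] = 0

The pieces without y' make up ∂F/∂x and the coefficient of y' is ∂F/∂y:
  ∂F/∂x = 2x,
  ∂F/∂y = 2y.

Since d/dx[F] = ∂F/∂x + (∂F/∂y)·y' = 0, solve for y':
  (∂F/∂y)·y' = -∂F/∂x
  dy/dx = -(∂F/∂x)/(∂F/∂y) = -(2x)/(2y) = -x/y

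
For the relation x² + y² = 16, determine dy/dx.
Take d/dx of both sides. Since y is implicitly a function of x, the chain rule attaches a y' = dy/dx factor whenever we differentiate through y.

Set F(x, y) = (left side) − (right side), so the curve is F = 0. Differentiating each term of F:
  d/dx[x^2] = 2x
  d/dx[y^2] = 2y·y'
  d/dx[-16] = 0

Collecting, the y'-free part is the partial derivative in x and the y' coefficient is the partial derivative in y:
  ∂F/∂x = 2x
  ∂F/∂y = 2y

so d/dx[F(x, y(x))] = ∂F/∂x + (∂F/∂y)·y' = 0. Rearranging,
  dy/dx = -(∂F/∂x)/(∂F/∂y) = -(2x)/(2y) = -x/y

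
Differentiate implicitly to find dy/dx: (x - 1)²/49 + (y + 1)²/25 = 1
Take d/dx of both sides. Since y is implicitly a function of x, the chain rule attaches a y' = dy/dx factor whenever we differentiate through y.

Set F(x, y) = (left side) − (right side), so the curve is F = 0. Differentiating each term of F:
  d/dx[(x - 1)^2/49] = 2x/49 - 2/49
  d/dx[(y + 1)^2/25] = 2·y'(y + 1)/25
  d/dx[-1] = 0

Collecting, the y'-free part is the partial derivative in x and the y' coefficient is the partial derivative in y:
  ∂F/∂x = 2x/49 - 2/49
  ∂F/∂y = 2y/25 + 2/25

so d/dx[F(x, y(x))] = ∂F/∂x + (∂F/∂y)·y' = 0. Rearranging,
  dy/dx = -(∂F/∂x)/(∂F/∂y) = -(2x/49 - 2/49)/(2y/25 + 2/25)
        = -(2(x - 1)/49)/(2(y + 1)/25) = 25(1 - x)/(49(y + 1))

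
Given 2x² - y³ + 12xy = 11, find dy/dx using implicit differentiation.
Take d/dx of both sides. Since y is implicitly a function of x, the chain rule attaches a y' = dy/dx factor whenever we differentiate through y.

Set F(x, y) = (left side) − (right side), so the curve is F = 0. Differentiating each term of F:
  d/dx[2x^2] = 4x
  d/dx[12xy] = 12x·y' + 12y
  d/dx[-y^3] = -3y^2·y'
  d/dx[-11] = 0

Collecting, the y'-free part is the partial derivative in x and the y' coefficient is the partial derivative in y:
  ∂F/∂x = 4x + 12y
  ∂F/∂y = 12x - 3y^2

so d/dx[F(x, y(x))] = ∂F/∂x + (∂F/∂y)·y' = 0. Rearranging,
  dy/dx = -(∂F/∂x)/(∂F/∂y) = -(4x + 12y)/(12x - 3y^2) = 4(-x - 3y)/(3(4x - y^2))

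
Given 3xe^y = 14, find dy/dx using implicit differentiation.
Differentiate both sides with respect to x, treating y as y(x). By the chain rule, any term containing y contributes a factor of y' = dy/dx when we differentiate it.

Move every term to one side and write the relation as F(x, y) = 0. Term by term,
  d/dx[3x·e^(y)] = 3x·y'·e^(y) + 3e^(y)
  d/dx[-14] = 0

The pieces without y' make up ∂F/∂x and the coefficient of y' is ∂F/∂y:
  ∂F/∂x = 3e^(y),
  ∂F/∂y = 3x·e^(y).

Since d/dx[F] = ∂F/∂x + (∂F/∂y)·y' = 0, solve for y':
  (∂F/∂y)·y' = -∂F/∂x
  dy/dx = -(∂F/∂x)/(∂F/∂y) = -(3e^(y))/(3x·e^(y)) = -1/x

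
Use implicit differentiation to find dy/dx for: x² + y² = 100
Differentiate both sides with respect to x, treating y as y(x). By the chain rule, any term containing y contributes a factor of y' = dy/dx when we differentiate it.

Move every term to one side and write the relation as F(x, y) = 0. Term by term,
  d/dx[x^2] = 2x
  d/dx[y^2] = 2y·y'
  d/dx[-100] = 0

The pieces without y' make up ∂F/∂x and the coefficient of y' is ∂F/∂y:
  ∂F/∂x = 2x,
  ∂F/∂y = 2y.

Since d/dx[F] = ∂F/∂x + (∂F/∂y)·y' = 0, solve for y':
  (∂F/∂y)·y' = -∂F/∂x
  dy/dx = -(∂F/∂x)/(∂F/∂y) = -(2x)/(2y) = -x/y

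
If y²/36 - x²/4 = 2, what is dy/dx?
Apply d/dx to both sides, remembering that y depends on x. Each occurrence of y therefore brings in a y' = dy/dx via the chain rule.

With F(x, y) equal to the left-hand side minus the right, differentiate F term by term:
  d/dx[-x^2/4] = -x/2
  d/dx[y^2/36] = y·y'/18
  d/dx[-2] = 0
Adding these up, d/dx[F] = 0 becomes
  (-x/2) + (y/18)·y' = 0,
so isolating y',
  dy/dx = -(-x/2)/(y/18) = 9x/y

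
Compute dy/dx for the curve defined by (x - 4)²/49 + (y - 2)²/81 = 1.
Differentiate both sides with respect to x, treating y as y(x). By the chain rule, any term containing y contributes a factor of y' = dy/dx when we differentiate it.

Move every term to one side and write the relation as F(x, y) = 0. Term by term,
  d/dx[(x - 4)^2/49] = 2x/49 - 8/49
  d/dx[(y - 2)^2/81] = 2·y'(y - 2)/81
  d/dx[-1] = 0

The pieces without y' make up ∂F/∂x and the coefficient of y' is ∂F/∂y:
  ∂F/∂x = 2x/49 - 8/49,
  ∂F/∂y = 2y/81 - 4/81.

Since d/dx[F] = ∂F/∂x + (∂F/∂y)·y' = 0, solve for y':
  (∂F/∂y)·y' = -∂F/∂x
  dy/dx = -(∂F/∂x)/(∂F/∂y) = -(2x/49 - 8/49)/(2y/81 - 4/81)
        = -(2(x - 4)/49)/(2(y - 2)/81) = 81(4 - x)/(49(y - 2))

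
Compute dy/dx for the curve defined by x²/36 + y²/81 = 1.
Differentiate the relation implicitly: treat y = y(x) and apply the chain rule, so every y-derivative picks up a y' = dy/dx factor.

With everything moved to the left-hand side, differentiate term by term:
  d/dx[x^2/36] = x/18
  d/dx[y^2/81] = 2y·y'/81
  d/dx[-1] = 0

Separating the contributions that come from x directly and those that come through y:
  without y':      x/18
  multiplying y':  2y/81

so (x/18) + (2y/81)·y' = 0, and therefore
  dy/dx = -(x/18)/(2y/81) = -9x/(4y)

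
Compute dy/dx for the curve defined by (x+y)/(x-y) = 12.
Differentiate the relation implicitly: treat y = y(x) and apply the chain rule, so every y-derivative picks up a y' = dy/dx factor.

With everything moved to the left-hand side, differentiate term by term:
  d/dx[(x + y)/(x - y)] = (y' + 1)/(x - y) + (x + y)(y' - 1)/(x - y)^2
  d/dx[-12] = 0

Separating the contributions that come from x directly and those that come through y:
  without y':      1/(x - y) - (x + y)/(x - y)^2
  multiplying y':  1/(x - y) + (x + y)/(x - y)^2

so (1/(x - y) - (x + y)/(x - y)^2) + (1/(x - y) + (x + y)/(x - y)^2)·y' = 0, and therefore
  dy/dx = -(1/(x - y) - (x + y)/(x - y)^2)/(1/(x - y) + (x + y)/(x - y)^2)
        = -(-2y/(x - y)^2)/(2x/(x - y)^2) = y/x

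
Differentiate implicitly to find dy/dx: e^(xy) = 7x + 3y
Differentiate both sides with respect to x, treating y as y(x). By the chain rule, any term containing y contributes a factor of y' = dy/dx when we differentiate it.

Move every term to one side and write the relation as F(x, y) = 0. Term by term,
  d/dx[-7x] = -7
  d/dx[-3y] = -3·y'
  d/dx[e^(xy)] = (x·y' + y)·e^(xy)

The pieces without y' make up ∂F/∂x and the coefficient of y' is ∂F/∂y:
  ∂F/∂x = y·e^(xy) - 7,
  ∂F/∂y = x·e^(xy) - 3.

Since d/dx[F] = ∂F/∂x + (∂F/∂y)·y' = 0, solve for y':
  (∂F/∂y)·y' = -∂F/∂x
  dy/dx = -(∂F/∂x)/(∂F/∂y) = -(y·e^(xy) - 7)/(x·e^(xy) - 3) = (-y·e^(xy) + 7)/(x·e^(xy) - 3)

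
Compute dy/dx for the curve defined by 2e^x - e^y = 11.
Differentiate both sides with respect to x, treating y as y(x). By the chain rule, any term containing y contributes a factor of y' = dy/dx when we differentiate it.

Move every term to one side and write the relation as F(x, y) = 0. Term by term,
  d/dx[2e^(x)] = 2e^(x)
  d/dx[-e^(y)] = -y'·e^(y)
  d/dx[-11] = 0

The pieces without y' make up ∂F/∂x and the coefficient of y' is ∂F/∂y:
  ∂F/∂x = 2e^(x),
  ∂F/∂y = -e^(y).

Since d/dx[F] = ∂F/∂x + (∂F/∂y)·y' = 0, solve for y':
  (∂F/∂y)·y' = -∂F/∂x
  dy/dx = -(∂F/∂x)/(∂F/∂y) = -(2e^(x))/(-e^(y)) = 2e^(x - y)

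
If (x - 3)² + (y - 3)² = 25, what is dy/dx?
Differentiate the relation implicitly: treat y = y(x) and apply the chain rule, so every y-derivative picks up a y' = dy/dx factor.

With everything moved to the left-hand side, differentiate term by term:
  d/dx[(x - 3)^2] = 2x - 6
  d/dx[(y - 3)^2] = 2·y'(y - 3)
  d/dx[-25] = 0

Separating the contributions that come from x directly and those that come through y:
  without y':      2x - 6
  multiplying y':  2y - 6

so (2x - 6) + (2y - 6)·y' = 0, and therefore
  dy/dx = -(2x - 6)/(2y - 6) = (3 - x)/(y - 3)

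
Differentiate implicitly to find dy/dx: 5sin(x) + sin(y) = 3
Differentiate the relation implicitly: treat y = y(x) and apply the chain rule, so every y-derivative picks up a y' = dy/dx factor.

With everything moved to the left-hand side, differentiate term by term:
  d/dx[5sin(x)] = 5cos(x)
  d/dx[sin(y)] = y'·cos(y)
  d/dx[-3] = 0

Separating the contributions that come from x directly and those that come through y:
  without y':      5cos(x)
  multiplying y':  cos(y)

so (5cos(x)) + (cos(y))·y' = 0, and therefore
  dy/dx = -(5cos(x))/(cos(y)) = -5cos(x)/cos(y)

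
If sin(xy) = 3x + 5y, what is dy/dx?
Differentiate both sides with respect to x, treating y as y(x). By the chain rule, any term containing y contributes a factor of y' = dy/dx when we differentiate it.

Move every term to one side and write the relation as F(x, y) = 0. Term by term,
  d/dx[-3x] = -3
  d/dx[-5y] = -5·y'
  d/dx[sin(xy)] = (x·y' + y)·cos(xy)

The pieces without y' make up ∂F/∂x and the coefficient of y' is ∂F/∂y:
  ∂F/∂x = y·cos(xy) - 3,
  ∂F/∂y = x·cos(xy) - 5.

Since d/dx[F] = ∂F/∂x + (∂F/∂y)·y' = 0, solve for y':
  (∂F/∂y)·y' = -∂F/∂x
  dy/dx = -(∂F/∂x)/(∂F/∂y) = -(y·cos(xy) - 3)/(x·cos(xy) - 5) = (-y·cos(xy) + 3)/(x·cos(xy) - 5)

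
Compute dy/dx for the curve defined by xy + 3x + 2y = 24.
Apply d/dx to both sides, remembering that y depends on x. Each occurrence of y therefore brings in a y' = dy/dx via the chain rule.

With F(x, y) equal to the left-hand side minus the right, differentiate F term by term:
  d/dx[xy] = x·y' + y
  d/dx[3x] = 3
  d/dx[2y] = 2·y'
  d/dx[-24] = 0
Adding these up, d/dx[F] = 0 becomes
  (y + 3) + (x + 2)·y' = 0,
so isolating y',
  dy/dx = -(y + 3)/(x + 2) = (-y - 3)/(x + 2)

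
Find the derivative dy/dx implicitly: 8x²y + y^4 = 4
Take d/dx of both sides. Since y is implicitly a function of x, the chain rule attaches a y' = dy/dx factor whenever we differentiate through y.

Set F(x, y) = (left side) − (right side), so the curve is F = 0. Differentiating each term of F:
  d/dx[8x^2y] = 8x^2·y' + 16xy
  d/dx[y^4] = 4y^3·y'
  d/dx[-4] = 0

Collecting, the y'-free part is the partial derivative in x and the y' coefficient is the partial derivative in y:
  ∂F/∂x = 16xy
  ∂F/∂y = 8x^2 + 4y^3

so d/dx[F(x, y(x))] = ∂F/∂x + (∂F/∂y)·y' = 0. Rearranging,
  dy/dx = -(∂F/∂x)/(∂F/∂y) = -(16xy)/(8x^2 + 4y^3) = -4xy/(2x^2 + y^3)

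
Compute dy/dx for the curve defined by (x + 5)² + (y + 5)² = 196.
Differentiate the relation implicitly: treat y = y(x) and apply the chain rule, so every y-derivative picks up a y' = dy/dx factor.

With everything moved to the left-hand side, differentiate term by term:
  d/dx[(x + 5)^2] = 2x + 10
  d/dx[(y + 5)^2] = 2·y'(y + 5)
  d/dx[-196] = 0

Separating the contributions that come from x directly and those that come through y:
  without y':      2x + 10
  multiplying y':  2y + 10

so (2x + 10) + (2y + 10)·y' = 0, and therefore
  dy/dx = -(2x + 10)/(2y + 10) = (-x - 5)/(y + 5)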